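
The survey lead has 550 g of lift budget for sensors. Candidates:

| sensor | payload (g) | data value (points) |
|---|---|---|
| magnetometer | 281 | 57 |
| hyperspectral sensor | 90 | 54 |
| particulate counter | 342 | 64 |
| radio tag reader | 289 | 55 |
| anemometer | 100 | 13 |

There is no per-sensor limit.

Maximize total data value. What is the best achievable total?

Best packing: 6×hyperspectral sensor — 540 g, 324 total.
The spare 10 g is too small for any remaining sensor, and no exchange beats 324.

324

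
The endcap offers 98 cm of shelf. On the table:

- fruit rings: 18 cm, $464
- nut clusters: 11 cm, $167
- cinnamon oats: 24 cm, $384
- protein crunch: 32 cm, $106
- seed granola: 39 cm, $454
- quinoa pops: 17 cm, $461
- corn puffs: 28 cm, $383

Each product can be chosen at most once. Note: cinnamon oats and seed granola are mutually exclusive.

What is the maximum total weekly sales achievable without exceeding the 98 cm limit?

By weekly sales per cm: quinoa pops 27.12, fruit rings 25.78, cinnamon oats 16.00 lead.
Fruit rings + nut clusters + cinnamon oats + quinoa pops + corn puffs uses 98 of the 98 cm and totals 1859.

1859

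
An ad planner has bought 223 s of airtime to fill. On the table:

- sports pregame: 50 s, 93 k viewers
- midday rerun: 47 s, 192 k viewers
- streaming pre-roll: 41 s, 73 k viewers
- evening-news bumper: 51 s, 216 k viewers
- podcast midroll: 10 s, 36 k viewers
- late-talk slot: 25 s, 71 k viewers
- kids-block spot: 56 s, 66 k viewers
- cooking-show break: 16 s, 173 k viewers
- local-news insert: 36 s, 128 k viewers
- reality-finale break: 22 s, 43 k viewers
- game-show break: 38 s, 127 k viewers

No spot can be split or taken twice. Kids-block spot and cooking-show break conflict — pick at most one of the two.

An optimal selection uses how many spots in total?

7

Best achievable expected reach is 943.
midday rerun + evening-news bumper + podcast midroll + late-talk slot + cooking-show break + local-news insert + game-show break hits 943 at 223 s.
All optima have 7 spots.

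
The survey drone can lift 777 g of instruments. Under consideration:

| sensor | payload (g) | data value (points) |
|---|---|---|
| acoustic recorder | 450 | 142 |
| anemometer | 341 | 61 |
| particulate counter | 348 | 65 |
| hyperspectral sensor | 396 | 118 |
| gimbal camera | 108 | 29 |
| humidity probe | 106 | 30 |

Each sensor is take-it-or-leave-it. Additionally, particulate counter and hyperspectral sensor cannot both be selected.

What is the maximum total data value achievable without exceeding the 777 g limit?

201

Ranking by ratio (data value/g): acoustic recorder 0.32, hyperspectral sensor 0.30, humidity probe 0.28.
The ratio ordering already packs tightly: acoustic recorder + gimbal camera + humidity probe, 664 g, 201.
The spare 113 g is too small for any remaining sensor, and no feasible exchange beats 201.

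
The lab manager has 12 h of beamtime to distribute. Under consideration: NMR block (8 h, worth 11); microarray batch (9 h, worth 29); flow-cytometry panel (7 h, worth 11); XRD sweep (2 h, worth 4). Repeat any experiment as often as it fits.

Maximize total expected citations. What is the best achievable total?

33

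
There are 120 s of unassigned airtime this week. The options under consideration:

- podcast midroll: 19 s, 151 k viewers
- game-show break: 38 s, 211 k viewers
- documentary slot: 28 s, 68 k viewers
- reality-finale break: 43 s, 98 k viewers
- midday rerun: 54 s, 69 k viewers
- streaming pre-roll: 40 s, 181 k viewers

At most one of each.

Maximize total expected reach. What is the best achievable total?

Best packing: podcast midroll + game-show break + streaming pre-roll — 97 s, 543 total.
Runner-up podcast midroll + game-show break + reality-finale break tops out at 460.

543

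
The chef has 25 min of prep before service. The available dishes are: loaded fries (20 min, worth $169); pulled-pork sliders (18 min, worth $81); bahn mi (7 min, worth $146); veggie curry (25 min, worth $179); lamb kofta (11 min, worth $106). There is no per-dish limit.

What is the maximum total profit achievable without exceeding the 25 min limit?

Best packing: 3×bahn mi — 21 min, 438 total.

438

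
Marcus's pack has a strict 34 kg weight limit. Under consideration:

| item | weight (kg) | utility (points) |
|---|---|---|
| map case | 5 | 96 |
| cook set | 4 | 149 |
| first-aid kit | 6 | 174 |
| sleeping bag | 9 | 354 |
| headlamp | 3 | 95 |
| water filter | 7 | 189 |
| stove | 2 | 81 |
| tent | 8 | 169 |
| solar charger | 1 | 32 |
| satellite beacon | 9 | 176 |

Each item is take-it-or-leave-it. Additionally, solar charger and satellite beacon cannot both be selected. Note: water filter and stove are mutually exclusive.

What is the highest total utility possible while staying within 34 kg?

Best packing: map case + cook set + first-aid kit + sleeping bag + headlamp + water filter — 34 kg, 1057 total.

1057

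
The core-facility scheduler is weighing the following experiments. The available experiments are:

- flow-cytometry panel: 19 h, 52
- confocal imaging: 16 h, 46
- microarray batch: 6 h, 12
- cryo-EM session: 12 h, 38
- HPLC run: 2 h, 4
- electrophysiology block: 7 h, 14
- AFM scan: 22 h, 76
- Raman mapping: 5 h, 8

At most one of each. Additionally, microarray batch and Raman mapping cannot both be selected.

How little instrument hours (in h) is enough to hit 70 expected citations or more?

22

Look for the lowest-instrument combination reaching 70.
Taking AFM scan gives 76 (≥ 70) for 22 h.
Below 22 h the best achievable stays under 70.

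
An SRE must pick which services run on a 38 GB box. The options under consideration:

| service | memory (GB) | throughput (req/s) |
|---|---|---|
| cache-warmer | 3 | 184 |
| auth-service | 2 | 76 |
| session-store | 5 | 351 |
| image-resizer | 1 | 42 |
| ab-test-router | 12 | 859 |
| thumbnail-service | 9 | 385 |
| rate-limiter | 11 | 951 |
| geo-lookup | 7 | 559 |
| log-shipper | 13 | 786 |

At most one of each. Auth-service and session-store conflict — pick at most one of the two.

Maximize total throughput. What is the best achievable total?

2904

Cache-warmer + session-store + ab-test-router + rate-limiter + geo-lookup uses 38 of the 38 GB and totals 2904.
No other feasible combination exceeds 2904.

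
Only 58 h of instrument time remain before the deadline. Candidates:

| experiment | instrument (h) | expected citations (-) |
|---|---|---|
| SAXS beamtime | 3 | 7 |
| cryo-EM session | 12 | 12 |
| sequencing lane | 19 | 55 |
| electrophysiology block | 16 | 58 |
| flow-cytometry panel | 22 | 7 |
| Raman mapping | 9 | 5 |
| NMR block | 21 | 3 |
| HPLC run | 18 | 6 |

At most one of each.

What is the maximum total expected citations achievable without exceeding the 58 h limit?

132

By expected citations per h: electrophysiology block 3.62, sequencing lane 2.89, SAXS beamtime 2.33 lead.
SAXS beamtime + cryo-EM session + sequencing lane + electrophysiology block uses 50 of the 58 h and totals 132.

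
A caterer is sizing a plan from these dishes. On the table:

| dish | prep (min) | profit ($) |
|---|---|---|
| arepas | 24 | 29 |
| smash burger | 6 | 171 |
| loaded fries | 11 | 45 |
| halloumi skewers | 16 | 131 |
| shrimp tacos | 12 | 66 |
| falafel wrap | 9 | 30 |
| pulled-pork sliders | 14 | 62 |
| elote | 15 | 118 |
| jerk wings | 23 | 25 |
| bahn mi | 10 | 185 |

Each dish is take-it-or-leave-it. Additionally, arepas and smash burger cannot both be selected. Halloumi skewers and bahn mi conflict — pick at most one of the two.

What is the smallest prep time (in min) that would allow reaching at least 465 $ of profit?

31

Need the lightest bundle worth ≥ 465.
smash burger + elote + bahn mi: 474 profit at 31 min.
Any bundle with less than 31 min falls short of 465.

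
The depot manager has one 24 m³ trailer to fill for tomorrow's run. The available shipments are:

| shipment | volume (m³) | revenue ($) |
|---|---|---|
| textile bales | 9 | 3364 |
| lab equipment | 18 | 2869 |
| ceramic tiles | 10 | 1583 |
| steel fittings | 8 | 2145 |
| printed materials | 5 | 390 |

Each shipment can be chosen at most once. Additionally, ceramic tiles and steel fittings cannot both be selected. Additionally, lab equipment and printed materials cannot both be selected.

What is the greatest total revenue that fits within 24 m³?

5899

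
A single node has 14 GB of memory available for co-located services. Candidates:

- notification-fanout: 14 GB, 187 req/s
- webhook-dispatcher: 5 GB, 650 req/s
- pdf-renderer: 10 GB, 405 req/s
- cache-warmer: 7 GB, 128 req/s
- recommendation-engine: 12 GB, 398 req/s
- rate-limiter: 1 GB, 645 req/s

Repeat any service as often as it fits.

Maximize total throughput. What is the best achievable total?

By throughput per GB: rate-limiter 645.00, webhook-dispatcher 130.00, pdf-renderer 40.50 lead.
The ratio ordering already packs tightly: 14×rate-limiter, 14 GB, 9030.

9030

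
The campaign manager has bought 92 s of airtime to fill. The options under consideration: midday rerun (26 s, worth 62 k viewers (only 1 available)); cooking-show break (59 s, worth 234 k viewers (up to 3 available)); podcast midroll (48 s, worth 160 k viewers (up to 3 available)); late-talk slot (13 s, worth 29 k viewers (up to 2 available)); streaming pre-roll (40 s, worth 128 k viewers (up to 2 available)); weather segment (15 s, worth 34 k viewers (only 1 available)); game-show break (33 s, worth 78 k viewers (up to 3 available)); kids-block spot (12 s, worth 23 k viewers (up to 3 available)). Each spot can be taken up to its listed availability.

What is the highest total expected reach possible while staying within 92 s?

By expected reach per s: cooking-show break 3.97, podcast midroll 3.33, streaming pre-roll 3.20 lead.
The ratio heuristic lands on midday rerun + cooking-show break (296) but leaves 7 s idle.
Replace midday rerun with game-show break: the trade gains 16 net, giving 312 at 92 s.
No other feasible combination exceeds 312.

312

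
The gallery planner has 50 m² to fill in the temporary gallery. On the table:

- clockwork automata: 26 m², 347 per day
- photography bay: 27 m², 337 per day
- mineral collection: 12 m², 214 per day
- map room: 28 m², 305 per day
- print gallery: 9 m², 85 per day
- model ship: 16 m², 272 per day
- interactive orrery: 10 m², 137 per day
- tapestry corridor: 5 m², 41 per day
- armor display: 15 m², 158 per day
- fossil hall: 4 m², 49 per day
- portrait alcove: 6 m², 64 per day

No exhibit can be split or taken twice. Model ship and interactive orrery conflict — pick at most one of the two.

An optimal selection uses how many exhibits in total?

4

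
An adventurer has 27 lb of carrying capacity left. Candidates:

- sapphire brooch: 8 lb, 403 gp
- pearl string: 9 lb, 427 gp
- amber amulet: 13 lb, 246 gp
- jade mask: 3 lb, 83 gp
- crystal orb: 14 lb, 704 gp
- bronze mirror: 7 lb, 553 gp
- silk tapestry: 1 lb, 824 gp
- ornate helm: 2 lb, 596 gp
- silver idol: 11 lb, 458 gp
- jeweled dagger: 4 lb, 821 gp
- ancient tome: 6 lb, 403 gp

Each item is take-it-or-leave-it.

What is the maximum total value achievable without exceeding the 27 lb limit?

3348

Greedy by ratio would take jade mask + bronze mirror + silk tapestry + ornate helm + jeweled dagger + ancient tome: 23 lb used, total 3280.
Replace jade mask and bronze mirror with crystal orb: the trade gains 68 net, giving 3348 at 27 lb.
Nothing else within 27 lb beats 3348.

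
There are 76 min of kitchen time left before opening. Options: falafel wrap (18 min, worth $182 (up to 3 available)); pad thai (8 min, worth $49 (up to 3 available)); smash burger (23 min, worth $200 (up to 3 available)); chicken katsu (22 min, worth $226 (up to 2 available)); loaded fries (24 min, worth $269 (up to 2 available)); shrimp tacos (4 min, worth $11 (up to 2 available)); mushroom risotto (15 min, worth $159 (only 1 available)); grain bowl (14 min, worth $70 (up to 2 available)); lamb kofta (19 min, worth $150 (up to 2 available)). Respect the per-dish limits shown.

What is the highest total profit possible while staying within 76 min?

792

Ranking by ratio (profit/min): loaded fries 11.21, mushroom risotto 10.60, chicken katsu 10.27, falafel wrap 10.11.
Filling by ratio: pad thai + 2×loaded fries + shrimp tacos + mushroom risotto for 757, with 1 min left unused.
Dropping pad thai and loaded fries and shrimp tacos frees 36 min; slotting in 2×falafel wrap (36 min) lifts the total to 792 at 75 min.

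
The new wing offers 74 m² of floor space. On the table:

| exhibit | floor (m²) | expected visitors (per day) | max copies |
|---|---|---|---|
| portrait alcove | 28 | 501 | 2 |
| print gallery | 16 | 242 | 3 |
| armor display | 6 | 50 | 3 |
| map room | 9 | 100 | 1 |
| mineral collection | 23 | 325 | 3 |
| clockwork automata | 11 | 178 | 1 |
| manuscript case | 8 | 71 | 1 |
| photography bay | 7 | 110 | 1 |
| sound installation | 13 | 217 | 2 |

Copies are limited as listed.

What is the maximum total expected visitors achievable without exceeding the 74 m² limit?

1290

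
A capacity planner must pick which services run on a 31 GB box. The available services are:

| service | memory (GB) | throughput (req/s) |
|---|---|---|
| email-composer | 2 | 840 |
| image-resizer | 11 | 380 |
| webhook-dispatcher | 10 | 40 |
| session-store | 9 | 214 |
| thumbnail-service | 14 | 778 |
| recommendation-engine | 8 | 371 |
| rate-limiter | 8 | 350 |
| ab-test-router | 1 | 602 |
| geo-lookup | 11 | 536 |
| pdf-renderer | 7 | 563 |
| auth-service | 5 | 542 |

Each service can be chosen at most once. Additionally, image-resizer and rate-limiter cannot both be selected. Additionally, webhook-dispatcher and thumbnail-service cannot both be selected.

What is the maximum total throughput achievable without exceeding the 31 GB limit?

Best packing: email-composer + thumbnail-service + ab-test-router + pdf-renderer + auth-service — 29 GB, 3325 total.

3325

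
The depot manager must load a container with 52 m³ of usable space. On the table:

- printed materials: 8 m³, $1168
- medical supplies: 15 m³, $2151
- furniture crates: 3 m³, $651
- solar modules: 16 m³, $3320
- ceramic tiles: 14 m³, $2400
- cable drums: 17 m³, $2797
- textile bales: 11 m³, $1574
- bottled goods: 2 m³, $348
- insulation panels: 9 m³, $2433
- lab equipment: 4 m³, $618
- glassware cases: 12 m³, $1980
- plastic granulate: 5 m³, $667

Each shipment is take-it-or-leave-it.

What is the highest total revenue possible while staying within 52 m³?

A density-first pass picks furniture crates + solar modules + ceramic tiles + bottled goods + insulation panels + lab equipment — 9770 at 48 m³.
Replace lab equipment with printed materials: the trade gains 550 net, giving 10320 at 52 m³.
That's the maximum — no swap from here does better than 10320.

10320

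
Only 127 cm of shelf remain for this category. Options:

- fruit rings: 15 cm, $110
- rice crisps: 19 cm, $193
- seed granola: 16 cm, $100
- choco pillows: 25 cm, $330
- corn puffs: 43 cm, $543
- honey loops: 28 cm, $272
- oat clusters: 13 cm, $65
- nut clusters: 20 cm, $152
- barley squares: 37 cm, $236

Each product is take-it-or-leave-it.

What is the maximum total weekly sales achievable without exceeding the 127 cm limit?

The ratio heuristic lands on rice crisps + choco pillows + corn puffs + honey loops (1338) but leaves 12 cm idle.
Replace rice crisps with fruit rings + seed granola: the trade gains 17 net, giving 1355 at 127 cm.
No other feasible combination exceeds 1355.

1355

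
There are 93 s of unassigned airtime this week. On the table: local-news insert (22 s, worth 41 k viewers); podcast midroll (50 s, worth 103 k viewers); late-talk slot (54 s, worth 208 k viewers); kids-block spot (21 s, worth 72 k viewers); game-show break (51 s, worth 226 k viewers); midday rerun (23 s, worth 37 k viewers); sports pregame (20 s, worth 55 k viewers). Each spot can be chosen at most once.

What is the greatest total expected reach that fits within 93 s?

Best packing: kids-block spot + game-show break + sports pregame — 92 s, 353 total.
That's the maximum — no swap from here does better than 353.

353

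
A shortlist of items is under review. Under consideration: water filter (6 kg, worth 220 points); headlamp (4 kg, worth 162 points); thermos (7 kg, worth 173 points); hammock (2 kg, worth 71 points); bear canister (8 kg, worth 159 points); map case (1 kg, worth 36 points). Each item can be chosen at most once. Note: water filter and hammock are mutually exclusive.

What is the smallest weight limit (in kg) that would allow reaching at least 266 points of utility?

7

Need the lightest bundle worth ≥ 266.
Taking headlamp + hammock + map case gives 269 (≥ 266) for 7 kg.
No combination under 7 kg hits 266.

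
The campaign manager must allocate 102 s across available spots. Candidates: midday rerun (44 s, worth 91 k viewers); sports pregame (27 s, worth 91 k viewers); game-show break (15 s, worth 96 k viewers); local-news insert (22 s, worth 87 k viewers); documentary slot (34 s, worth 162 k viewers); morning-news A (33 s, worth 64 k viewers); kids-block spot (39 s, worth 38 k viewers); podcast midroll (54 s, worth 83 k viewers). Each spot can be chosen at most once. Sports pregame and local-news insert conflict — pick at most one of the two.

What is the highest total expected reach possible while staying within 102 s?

Midday rerun + game-show break + documentary slot uses 93 of the 102 s and totals 349.
Sports pregame + game-show break + documentary slot (76 s) also reaches 349 — a tie, but nothing goes higher.

349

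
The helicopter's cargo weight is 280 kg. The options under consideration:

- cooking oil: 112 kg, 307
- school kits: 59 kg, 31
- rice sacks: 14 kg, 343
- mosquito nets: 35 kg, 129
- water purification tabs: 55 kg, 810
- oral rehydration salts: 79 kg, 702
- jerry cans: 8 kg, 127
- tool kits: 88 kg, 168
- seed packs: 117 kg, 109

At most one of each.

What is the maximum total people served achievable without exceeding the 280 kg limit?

2289

Density check — rice sacks 24.50, jerry cans 15.88, water purification tabs 14.73, oral rehydration salts 8.89 are the best per kg.
A density-first pass picks rice sacks + mosquito nets + water purification tabs + oral rehydration salts + jerry cans + tool kits — 2279 at 279 kg.
Dropping mosquito nets and tool kits frees 123 kg; slotting in cooking oil (112 kg) lifts the total to 2289 at 268 kg.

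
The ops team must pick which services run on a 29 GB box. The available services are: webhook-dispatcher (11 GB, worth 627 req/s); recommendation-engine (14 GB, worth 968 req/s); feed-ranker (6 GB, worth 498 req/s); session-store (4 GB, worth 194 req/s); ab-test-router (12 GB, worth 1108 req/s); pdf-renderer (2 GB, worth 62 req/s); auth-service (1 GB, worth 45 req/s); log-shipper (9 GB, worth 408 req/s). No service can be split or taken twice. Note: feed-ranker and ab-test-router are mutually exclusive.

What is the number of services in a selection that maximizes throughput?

Optimal total is 2183.
For example recommendation-engine + ab-test-router + pdf-renderer + auth-service achieves it, using 29 GB.
Any selection reaching 2183 contains exactly 4 services.

4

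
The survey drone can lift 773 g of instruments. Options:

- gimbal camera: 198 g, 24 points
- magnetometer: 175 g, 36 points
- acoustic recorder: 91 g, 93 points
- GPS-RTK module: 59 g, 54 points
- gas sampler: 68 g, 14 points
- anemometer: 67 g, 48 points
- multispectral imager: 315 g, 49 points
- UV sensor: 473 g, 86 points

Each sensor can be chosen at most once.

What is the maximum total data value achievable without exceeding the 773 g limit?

295

Taking the top-ratio sensors first gives gimbal camera + magnetometer + acoustic recorder + GPS-RTK module + gas sampler + anemometer for 269 (658 g).
Replace gimbal camera and magnetometer with UV sensor: the trade gains 26 net, giving 295 at 758 g.
That's the maximum — no swap from here does better than 295.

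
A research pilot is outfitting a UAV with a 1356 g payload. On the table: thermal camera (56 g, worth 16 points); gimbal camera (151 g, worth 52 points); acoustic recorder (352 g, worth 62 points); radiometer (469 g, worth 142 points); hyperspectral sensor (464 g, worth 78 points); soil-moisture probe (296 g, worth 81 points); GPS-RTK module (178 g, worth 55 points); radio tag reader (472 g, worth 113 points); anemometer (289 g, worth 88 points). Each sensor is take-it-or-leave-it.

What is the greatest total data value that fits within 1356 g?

Greedy by ratio would take thermal camera + gimbal camera + radiometer + GPS-RTK module + anemometer: 1143 g used, total 353.
Replace gimbal camera with soil-moisture probe: the trade gains 29 net, giving 382 at 1288 g.
Next best is thermal camera + gimbal camera + radiometer + soil-moisture probe + anemometer at 379 (1261 g) — short by 3.

382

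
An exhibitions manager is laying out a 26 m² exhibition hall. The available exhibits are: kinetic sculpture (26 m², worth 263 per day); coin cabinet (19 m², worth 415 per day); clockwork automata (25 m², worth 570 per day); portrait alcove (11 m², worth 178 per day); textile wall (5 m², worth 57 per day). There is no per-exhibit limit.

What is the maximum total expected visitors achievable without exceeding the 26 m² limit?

Taking clockwork automata: 25 m² used, 570 in expected visitors.
That's the maximum — no swap from here does better than 570.

570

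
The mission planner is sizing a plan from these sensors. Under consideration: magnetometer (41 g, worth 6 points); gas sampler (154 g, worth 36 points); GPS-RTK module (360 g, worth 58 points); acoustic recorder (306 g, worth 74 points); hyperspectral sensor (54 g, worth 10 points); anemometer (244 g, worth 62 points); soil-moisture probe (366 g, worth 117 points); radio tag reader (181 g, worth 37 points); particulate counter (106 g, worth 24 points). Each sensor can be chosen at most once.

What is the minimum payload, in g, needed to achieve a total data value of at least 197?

Look for the lowest-payload combination reaching 197.
magnetometer + acoustic recorder + soil-moisture probe reaches 197 using 713 g.
Below 713 g the best achievable stays under 197.

713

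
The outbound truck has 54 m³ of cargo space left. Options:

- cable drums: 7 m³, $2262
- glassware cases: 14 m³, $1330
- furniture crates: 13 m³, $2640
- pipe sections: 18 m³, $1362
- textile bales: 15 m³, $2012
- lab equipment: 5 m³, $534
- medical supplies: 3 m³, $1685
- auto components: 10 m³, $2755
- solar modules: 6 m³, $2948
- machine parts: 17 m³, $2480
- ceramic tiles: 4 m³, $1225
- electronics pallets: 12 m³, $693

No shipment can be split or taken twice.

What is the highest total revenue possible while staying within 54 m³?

The ratio heuristic lands on cable drums + furniture crates + lab equipment + medical supplies + auto components + solar modules + ceramic tiles (14049) but leaves 6 m³ idle.
Dropping lab equipment and ceramic tiles frees 9 m³; slotting in textile bales (15 m³) lifts the total to 14302 at 54 m³.

14302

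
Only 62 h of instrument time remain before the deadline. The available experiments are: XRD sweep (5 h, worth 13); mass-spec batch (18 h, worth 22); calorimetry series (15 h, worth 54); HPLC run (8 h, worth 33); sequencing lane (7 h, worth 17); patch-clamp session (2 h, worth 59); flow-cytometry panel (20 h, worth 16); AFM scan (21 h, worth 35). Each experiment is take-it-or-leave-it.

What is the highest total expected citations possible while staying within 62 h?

Density check — patch-clamp session 29.50, HPLC run 4.12, calorimetry series 3.60 are the best per h.
Best packing: XRD sweep + calorimetry series + HPLC run + sequencing lane + patch-clamp session + AFM scan — 58 h, 211 total.
An exhaustive check of the 256 subsets confirms 211.

211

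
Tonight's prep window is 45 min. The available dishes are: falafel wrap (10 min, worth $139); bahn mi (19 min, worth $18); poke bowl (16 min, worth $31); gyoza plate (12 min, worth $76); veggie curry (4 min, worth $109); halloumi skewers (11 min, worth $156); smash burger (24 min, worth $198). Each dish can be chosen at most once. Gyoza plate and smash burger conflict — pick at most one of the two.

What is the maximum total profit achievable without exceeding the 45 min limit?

A density-first pass picks falafel wrap + gyoza plate + veggie curry + halloumi skewers — 480 at 37 min.
The 16 min tied up in gyoza plate and veggie curry is better spent on smash burger — total rises to 493 (45 min).
No other feasible combination exceeds 493.

493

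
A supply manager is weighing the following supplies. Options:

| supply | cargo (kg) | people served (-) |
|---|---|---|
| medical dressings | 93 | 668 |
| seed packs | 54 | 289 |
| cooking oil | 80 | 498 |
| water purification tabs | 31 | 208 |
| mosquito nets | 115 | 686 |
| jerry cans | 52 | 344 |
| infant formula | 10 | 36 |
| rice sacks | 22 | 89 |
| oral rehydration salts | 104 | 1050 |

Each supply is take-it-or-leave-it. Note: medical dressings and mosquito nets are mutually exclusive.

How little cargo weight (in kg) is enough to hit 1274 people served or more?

145

Need the lightest bundle worth ≥ 1274.
Taking water purification tabs + infant formula + oral rehydration salts gives 1294 (≥ 1274) for 145 kg.
Any bundle with less than 145 kg falls short of 1274.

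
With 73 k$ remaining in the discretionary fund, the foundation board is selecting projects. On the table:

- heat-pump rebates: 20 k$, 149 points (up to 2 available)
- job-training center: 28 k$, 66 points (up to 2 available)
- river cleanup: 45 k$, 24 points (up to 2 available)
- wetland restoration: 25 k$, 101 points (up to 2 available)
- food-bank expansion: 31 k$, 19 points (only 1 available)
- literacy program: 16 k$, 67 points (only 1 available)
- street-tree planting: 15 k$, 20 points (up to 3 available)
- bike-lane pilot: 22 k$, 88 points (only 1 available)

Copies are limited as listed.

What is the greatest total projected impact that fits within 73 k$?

399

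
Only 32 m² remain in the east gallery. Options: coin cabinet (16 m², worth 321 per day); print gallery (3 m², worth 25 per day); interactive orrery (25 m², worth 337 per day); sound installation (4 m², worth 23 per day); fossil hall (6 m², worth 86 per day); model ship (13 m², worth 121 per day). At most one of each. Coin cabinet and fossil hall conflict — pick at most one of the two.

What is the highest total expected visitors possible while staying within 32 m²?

467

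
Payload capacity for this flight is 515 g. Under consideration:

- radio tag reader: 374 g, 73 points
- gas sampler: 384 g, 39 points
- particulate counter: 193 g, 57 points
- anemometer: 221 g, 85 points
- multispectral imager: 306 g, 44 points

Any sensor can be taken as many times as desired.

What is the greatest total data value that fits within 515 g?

170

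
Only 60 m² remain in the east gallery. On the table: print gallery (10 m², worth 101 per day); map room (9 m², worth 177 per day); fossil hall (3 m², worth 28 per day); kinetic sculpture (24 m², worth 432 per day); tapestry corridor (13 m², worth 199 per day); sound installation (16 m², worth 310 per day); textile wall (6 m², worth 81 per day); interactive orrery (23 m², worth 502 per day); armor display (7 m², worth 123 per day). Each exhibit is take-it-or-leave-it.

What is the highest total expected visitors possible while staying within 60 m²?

1140

Best packing: map room + fossil hall + sound installation + interactive orrery + armor display — 58 m², 1140 total.
An exhaustive check of the 512 subsets confirms 1140.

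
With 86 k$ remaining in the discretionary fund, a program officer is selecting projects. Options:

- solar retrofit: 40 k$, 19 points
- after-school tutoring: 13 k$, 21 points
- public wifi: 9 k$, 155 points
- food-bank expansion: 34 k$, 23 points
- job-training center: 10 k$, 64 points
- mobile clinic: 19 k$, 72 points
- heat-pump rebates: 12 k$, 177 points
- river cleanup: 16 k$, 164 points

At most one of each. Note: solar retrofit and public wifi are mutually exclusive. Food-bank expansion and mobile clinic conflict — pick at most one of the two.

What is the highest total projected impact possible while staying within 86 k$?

653

After-school tutoring + public wifi + job-training center + mobile clinic + heat-pump rebates + river cleanup uses 79 of the 86 k$ and totals 653.
Next best is public wifi + job-training center + mobile clinic + heat-pump rebates + river cleanup at 632 (66 k$) — short by 21.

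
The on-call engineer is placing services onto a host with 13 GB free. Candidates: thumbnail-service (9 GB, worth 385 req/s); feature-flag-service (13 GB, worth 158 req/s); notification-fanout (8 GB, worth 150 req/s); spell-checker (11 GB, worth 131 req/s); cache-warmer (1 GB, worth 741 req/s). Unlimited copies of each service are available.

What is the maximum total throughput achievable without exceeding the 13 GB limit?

9633

Taking 13×cache-warmer: 13 GB used, 9633 in throughput.
That's the maximum — no swap from here does better than 9633.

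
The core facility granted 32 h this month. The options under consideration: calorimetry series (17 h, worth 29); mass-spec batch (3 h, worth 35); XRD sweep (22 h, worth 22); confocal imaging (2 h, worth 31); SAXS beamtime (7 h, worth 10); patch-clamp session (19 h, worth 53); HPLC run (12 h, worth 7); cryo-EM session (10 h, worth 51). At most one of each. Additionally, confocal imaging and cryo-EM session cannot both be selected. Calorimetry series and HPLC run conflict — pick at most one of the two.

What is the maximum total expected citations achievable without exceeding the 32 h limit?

139

Mass-spec batch + patch-clamp session + cryo-EM session uses 32 of the 32 h and totals 139.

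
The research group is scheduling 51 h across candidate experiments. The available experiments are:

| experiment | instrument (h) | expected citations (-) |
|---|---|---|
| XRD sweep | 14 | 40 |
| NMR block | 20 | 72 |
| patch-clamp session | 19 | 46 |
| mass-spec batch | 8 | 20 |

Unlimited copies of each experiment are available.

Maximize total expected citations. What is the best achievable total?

Best packing: 2×NMR block + mass-spec batch — 48 h, 164 total.

164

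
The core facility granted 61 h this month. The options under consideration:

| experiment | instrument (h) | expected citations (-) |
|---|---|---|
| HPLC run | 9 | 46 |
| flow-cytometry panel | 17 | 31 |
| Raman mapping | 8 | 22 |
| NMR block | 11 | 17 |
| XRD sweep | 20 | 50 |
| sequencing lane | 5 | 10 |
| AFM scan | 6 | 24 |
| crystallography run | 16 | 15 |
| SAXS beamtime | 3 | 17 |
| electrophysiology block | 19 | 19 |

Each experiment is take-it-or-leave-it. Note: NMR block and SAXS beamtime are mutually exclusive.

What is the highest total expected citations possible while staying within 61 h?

178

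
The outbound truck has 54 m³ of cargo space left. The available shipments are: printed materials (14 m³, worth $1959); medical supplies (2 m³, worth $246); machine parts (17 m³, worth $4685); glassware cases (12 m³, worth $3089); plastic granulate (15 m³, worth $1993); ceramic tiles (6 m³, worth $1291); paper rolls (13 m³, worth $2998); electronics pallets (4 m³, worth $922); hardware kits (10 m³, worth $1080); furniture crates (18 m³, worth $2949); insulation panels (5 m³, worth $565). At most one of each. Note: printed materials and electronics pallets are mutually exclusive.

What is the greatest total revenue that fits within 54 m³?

13231

The ratio ordering already packs tightly: medical supplies + machine parts + glassware cases + ceramic tiles + paper rolls + electronics pallets, 54 m³, 13231.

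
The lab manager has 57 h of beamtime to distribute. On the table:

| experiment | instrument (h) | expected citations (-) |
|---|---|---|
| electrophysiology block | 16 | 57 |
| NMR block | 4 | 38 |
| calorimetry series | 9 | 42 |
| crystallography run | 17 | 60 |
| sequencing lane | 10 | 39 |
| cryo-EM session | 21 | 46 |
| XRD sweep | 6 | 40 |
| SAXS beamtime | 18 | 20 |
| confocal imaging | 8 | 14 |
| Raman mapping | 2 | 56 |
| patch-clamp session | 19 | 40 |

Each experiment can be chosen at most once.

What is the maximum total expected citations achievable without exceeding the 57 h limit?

293

The ratio heuristic lands on electrophysiology block + NMR block + calorimetry series + sequencing lane + XRD sweep + confocal imaging + Raman mapping (286) but leaves 2 h idle.
Replace sequencing lane and confocal imaging with crystallography run: the trade gains 7 net, giving 293 at 54 h.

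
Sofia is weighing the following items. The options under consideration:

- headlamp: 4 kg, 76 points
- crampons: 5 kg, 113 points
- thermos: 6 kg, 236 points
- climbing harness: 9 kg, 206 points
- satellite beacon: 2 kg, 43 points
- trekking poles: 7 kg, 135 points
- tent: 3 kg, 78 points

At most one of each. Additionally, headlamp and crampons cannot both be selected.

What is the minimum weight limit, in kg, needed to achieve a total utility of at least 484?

Look for the lowest-weight combination reaching 484.
thermos + climbing harness + satellite beacon: 485 utility at 17 kg.
Below 17 kg the best achievable stays under 484.

17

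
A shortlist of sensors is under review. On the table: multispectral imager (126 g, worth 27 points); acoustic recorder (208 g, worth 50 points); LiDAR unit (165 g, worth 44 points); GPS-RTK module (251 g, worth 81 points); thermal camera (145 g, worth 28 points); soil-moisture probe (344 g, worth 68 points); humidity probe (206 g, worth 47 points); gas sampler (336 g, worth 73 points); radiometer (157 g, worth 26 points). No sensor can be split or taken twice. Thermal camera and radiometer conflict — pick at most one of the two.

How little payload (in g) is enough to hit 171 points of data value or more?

622

Need the lightest bundle worth ≥ 171.
LiDAR unit + GPS-RTK module + humidity probe: 172 data value at 622 g.
No combination under 622 g hits 171.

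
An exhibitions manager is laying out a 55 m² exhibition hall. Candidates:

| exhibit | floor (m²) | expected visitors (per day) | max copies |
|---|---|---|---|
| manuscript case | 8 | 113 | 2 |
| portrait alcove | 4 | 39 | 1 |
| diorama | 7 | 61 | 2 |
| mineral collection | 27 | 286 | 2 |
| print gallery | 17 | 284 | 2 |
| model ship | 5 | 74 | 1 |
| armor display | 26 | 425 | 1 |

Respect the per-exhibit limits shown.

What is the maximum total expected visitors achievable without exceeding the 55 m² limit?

Taking 2×manuscript case + 2×print gallery + model ship: 55 m² used, 868 in expected visitors.

868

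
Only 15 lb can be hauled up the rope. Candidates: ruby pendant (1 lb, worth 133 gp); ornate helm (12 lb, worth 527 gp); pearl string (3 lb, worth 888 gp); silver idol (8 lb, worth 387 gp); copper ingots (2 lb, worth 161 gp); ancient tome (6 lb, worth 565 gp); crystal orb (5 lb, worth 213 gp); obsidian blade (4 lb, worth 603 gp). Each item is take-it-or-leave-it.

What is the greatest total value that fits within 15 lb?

By value per lb: pearl string 296.00, obsidian blade 150.75, ruby pendant 133.00, ancient tome 94.17 lead.
Filling by ratio: ruby pendant + pearl string + ancient tome + obsidian blade for 2189, with 1 lb left unused.
Dropping ruby pendant frees 1 lb; slotting in copper ingots (2 lb) lifts the total to 2217 at 15 lb.
An exhaustive check of the 256 subsets confirms 2217.

2217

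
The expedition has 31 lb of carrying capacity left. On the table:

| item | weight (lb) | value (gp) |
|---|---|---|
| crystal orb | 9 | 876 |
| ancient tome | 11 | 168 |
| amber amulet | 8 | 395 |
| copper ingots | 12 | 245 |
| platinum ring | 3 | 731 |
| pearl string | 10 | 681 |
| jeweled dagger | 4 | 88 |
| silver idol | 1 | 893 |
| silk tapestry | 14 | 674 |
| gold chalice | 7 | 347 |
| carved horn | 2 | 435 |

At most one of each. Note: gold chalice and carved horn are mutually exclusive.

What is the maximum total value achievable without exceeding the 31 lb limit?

3704

By value per lb: silver idol 893.00, platinum ring 243.67, carved horn 217.50 lead.
Taking crystal orb + platinum ring + pearl string + jeweled dagger + silver idol + carved horn: 29 lb used, 3704 in value.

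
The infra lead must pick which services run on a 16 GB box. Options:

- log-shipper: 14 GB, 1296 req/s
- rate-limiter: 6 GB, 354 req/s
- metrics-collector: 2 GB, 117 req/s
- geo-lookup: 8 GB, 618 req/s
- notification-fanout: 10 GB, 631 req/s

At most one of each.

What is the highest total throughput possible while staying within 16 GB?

1413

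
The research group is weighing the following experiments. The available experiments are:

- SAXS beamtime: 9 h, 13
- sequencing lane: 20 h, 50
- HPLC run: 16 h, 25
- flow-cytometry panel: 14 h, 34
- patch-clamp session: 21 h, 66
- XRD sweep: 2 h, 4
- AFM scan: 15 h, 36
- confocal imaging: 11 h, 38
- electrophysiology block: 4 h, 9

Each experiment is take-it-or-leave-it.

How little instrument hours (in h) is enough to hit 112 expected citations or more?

Need the lightest bundle worth ≥ 112.
Taking patch-clamp session + confocal imaging + electrophysiology block gives 113 (≥ 112) for 36 h.
Below 36 h the best achievable stays under 112.

36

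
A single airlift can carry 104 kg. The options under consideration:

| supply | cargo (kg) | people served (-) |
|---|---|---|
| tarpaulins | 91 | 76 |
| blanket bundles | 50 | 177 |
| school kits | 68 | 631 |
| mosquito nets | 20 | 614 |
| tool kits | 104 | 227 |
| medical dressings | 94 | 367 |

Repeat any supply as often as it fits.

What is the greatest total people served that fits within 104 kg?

5×mosquito nets uses 100 of the 104 kg and totals 3070.
That's the maximum — no swap from here does better than 3070.

3070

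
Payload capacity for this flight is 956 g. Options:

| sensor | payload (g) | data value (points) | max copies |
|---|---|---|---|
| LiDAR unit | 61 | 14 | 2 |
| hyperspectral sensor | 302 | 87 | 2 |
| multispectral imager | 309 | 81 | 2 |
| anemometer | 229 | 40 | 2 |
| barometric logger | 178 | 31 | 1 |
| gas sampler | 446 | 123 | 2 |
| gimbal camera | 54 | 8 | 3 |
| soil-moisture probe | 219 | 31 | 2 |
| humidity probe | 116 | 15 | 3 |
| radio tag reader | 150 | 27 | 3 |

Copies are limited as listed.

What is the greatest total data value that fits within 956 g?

260

Ranking by ratio (data value/g): hyperspectral sensor 0.29, gas sampler 0.28, multispectral imager 0.26.
The ratio heuristic lands on 2×hyperspectral sensor + multispectral imager (255) but leaves 43 g idle.
Dropping 2×hyperspectral sensor and multispectral imager frees 913 g; slotting in LiDAR unit + 2×gas sampler (953 g) lifts the total to 260 at 953 g.
That's the maximum — no swap from here does better than 260.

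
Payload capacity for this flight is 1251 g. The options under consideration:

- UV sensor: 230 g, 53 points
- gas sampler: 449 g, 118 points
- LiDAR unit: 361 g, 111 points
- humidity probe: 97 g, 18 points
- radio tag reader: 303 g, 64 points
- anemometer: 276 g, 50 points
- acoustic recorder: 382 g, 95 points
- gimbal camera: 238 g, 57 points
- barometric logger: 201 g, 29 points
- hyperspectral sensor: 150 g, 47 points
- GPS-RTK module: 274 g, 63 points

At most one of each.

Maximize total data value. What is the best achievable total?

339

The ratio heuristic lands on gas sampler + LiDAR unit + gimbal camera + hyperspectral sensor (333) but leaves 53 g idle.
The 238 g tied up in gimbal camera is better spent on GPS-RTK module — total rises to 339 (1234 g).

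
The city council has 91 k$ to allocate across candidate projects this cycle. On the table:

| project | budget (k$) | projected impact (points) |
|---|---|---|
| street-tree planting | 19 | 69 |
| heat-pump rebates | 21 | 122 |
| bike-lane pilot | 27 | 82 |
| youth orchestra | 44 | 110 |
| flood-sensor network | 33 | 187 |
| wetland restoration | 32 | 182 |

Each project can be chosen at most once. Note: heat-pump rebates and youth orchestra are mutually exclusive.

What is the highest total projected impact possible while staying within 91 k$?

Heat-pump rebates + flood-sensor network + wetland restoration uses 86 of the 91 k$ and totals 491.

491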